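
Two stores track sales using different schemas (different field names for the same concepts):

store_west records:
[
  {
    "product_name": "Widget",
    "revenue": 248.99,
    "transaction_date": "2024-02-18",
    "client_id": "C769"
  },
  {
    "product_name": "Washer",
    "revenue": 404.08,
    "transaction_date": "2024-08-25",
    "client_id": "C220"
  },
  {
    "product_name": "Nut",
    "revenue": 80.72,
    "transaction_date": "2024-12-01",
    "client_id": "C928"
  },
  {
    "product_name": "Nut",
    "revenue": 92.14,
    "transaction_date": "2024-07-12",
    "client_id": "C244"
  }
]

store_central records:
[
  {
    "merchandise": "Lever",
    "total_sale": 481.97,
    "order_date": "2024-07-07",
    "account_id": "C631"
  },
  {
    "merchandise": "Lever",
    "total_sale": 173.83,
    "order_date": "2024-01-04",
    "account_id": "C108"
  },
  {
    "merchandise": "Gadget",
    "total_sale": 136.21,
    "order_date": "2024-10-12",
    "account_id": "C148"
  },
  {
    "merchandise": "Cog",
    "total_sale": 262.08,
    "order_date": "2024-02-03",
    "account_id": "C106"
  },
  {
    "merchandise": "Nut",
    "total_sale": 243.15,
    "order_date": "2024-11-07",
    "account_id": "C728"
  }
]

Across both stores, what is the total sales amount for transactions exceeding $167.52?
1814.1

Schema mapping: "revenue" (store_west) = "total_sale" (store_central) = sale amount

Sum of sales > $167.52 in store_west: 653.07
Sum of sales > $167.52 in store_central: 1161.03

Total: 653.07 + 1161.03 = 1814.1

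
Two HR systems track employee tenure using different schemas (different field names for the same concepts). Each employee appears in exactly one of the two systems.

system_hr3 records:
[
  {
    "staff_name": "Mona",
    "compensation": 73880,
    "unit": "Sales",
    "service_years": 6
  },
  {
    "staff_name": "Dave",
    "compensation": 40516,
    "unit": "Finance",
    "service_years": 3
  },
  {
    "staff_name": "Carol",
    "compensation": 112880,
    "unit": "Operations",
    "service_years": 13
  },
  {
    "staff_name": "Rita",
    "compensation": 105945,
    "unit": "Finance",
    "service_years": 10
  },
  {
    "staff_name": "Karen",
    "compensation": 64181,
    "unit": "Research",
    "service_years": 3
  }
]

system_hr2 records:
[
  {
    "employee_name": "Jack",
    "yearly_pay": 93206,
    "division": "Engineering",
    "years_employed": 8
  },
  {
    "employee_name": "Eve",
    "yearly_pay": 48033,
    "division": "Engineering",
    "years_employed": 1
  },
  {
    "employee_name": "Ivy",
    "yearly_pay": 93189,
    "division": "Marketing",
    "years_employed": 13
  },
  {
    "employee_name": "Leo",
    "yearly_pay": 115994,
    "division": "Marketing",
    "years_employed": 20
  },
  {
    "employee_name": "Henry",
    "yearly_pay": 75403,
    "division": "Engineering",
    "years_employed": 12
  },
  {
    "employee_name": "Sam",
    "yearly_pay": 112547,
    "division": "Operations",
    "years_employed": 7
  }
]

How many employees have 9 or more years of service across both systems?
5

Reconcile schemas: "service_years" (system_hr3) = "years_employed" (system_hr2) = years of service

From system_hr3: 2 employees with >= 9 years
From system_hr2: 3 employees with >= 9 years

Total: 2 + 3 = 5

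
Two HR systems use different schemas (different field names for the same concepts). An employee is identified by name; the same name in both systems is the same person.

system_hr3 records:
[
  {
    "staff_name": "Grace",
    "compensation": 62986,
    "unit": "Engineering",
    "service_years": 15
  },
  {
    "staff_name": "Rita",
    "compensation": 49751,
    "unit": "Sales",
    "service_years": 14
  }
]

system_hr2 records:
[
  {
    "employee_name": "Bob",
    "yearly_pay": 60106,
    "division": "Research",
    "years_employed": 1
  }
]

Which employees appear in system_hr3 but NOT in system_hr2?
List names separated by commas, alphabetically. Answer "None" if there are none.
Grace, Rita

Schema mapping: "staff_name" (system_hr3) = "employee_name" (system_hr2) = employee name

Names in system_hr3: ['Grace', 'Rita']
Names in system_hr2: ['Bob']

In system_hr3 but not system_hr2: ['Grace', 'Rita']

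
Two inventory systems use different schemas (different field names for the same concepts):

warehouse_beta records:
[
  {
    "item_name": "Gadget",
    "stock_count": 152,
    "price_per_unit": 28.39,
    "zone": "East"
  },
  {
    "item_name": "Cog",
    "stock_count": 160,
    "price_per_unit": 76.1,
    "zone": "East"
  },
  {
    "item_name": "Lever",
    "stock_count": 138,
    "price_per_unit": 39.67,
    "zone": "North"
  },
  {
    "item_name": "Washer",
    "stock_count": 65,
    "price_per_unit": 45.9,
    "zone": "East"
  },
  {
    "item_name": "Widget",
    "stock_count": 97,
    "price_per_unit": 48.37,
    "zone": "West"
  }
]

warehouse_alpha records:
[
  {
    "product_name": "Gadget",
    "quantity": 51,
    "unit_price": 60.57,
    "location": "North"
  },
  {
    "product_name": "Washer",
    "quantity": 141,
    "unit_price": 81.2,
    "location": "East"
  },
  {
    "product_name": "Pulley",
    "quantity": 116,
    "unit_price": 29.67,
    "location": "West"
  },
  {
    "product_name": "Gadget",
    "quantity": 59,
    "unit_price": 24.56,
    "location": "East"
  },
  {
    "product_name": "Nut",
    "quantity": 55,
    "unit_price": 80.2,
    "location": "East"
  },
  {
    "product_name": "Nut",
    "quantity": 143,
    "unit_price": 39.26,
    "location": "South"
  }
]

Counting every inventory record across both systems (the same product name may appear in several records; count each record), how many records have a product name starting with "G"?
3

Schema mapping: "item_name" (warehouse_beta) = "product_name" (warehouse_alpha) = product name

Records with product name starting with "G" in warehouse_beta: 1
Records with product name starting with "G" in warehouse_alpha: 2

Total: 1 + 2 = 3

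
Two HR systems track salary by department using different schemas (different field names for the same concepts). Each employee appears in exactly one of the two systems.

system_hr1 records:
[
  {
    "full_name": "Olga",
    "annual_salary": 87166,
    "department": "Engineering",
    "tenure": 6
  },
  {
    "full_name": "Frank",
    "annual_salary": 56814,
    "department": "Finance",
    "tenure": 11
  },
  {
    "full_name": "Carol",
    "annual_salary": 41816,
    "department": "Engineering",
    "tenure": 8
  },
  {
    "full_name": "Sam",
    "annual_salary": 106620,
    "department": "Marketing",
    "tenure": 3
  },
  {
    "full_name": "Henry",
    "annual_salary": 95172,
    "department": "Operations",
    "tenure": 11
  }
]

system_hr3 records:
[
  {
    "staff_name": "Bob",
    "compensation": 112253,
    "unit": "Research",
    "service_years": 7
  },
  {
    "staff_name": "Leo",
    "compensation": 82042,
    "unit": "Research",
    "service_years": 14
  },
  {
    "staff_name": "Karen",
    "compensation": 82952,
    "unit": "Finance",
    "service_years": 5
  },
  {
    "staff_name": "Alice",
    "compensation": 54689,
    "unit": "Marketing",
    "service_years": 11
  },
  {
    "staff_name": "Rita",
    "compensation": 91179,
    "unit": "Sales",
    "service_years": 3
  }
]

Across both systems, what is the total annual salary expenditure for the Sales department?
91179

Schema mappings:
- "department" (system_hr1) = "unit" (system_hr3) = department
- "annual_salary" (system_hr1) = "compensation" (system_hr3) = salary

Sales salaries from system_hr1: 0
Sales salaries from system_hr3: 91179

Total: 0 + 91179 = 91179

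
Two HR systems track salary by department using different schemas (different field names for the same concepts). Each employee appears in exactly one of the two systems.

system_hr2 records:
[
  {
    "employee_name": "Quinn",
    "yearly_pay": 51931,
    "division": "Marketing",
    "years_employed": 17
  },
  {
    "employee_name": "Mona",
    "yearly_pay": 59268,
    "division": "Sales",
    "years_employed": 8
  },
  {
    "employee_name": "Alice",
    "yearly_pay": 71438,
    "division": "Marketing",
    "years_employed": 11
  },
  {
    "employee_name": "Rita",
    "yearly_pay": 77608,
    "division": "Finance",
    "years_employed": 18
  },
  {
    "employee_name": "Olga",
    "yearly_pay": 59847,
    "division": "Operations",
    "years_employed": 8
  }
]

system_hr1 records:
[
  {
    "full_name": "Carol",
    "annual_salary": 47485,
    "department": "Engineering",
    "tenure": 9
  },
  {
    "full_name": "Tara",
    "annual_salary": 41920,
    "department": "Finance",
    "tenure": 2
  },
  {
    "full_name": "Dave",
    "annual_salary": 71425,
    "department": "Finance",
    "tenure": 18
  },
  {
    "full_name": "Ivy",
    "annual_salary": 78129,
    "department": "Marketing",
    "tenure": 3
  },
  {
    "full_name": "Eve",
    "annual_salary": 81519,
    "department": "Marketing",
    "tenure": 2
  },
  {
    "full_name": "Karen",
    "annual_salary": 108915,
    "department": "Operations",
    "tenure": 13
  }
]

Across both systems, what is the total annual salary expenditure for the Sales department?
59268

Schema mappings:
- "division" (system_hr2) = "department" (system_hr1) = department
- "yearly_pay" (system_hr2) = "annual_salary" (system_hr1) = salary

Sales salaries from system_hr2: 59268
Sales salaries from system_hr1: 0

Total: 59268 + 0 = 59268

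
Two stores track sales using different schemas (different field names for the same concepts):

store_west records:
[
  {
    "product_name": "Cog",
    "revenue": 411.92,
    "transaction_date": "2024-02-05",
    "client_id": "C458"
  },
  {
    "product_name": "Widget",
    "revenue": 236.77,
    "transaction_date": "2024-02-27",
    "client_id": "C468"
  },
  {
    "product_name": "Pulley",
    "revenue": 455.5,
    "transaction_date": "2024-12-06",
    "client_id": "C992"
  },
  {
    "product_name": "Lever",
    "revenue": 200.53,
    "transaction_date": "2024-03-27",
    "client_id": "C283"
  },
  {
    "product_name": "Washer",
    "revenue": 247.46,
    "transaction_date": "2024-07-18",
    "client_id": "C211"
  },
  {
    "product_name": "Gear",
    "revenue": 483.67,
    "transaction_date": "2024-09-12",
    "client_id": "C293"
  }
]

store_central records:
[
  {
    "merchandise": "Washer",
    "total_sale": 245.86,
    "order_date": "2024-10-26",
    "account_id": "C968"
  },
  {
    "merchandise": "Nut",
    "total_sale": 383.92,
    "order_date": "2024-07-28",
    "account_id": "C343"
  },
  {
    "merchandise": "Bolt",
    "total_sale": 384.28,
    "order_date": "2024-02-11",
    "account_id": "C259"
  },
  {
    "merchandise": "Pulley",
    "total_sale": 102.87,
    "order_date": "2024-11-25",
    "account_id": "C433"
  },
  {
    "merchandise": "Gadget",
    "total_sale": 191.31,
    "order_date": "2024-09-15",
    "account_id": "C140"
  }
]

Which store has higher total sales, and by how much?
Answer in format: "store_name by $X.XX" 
store_west by $727.61

Schema mapping: "revenue" (store_west) = "total_sale" (store_central) = sale amount

Total for store_west: 2035.85
Total for store_central: 1308.24

Difference: |2035.85 - 1308.24| = 727.61
store_west has higher sales by $727.61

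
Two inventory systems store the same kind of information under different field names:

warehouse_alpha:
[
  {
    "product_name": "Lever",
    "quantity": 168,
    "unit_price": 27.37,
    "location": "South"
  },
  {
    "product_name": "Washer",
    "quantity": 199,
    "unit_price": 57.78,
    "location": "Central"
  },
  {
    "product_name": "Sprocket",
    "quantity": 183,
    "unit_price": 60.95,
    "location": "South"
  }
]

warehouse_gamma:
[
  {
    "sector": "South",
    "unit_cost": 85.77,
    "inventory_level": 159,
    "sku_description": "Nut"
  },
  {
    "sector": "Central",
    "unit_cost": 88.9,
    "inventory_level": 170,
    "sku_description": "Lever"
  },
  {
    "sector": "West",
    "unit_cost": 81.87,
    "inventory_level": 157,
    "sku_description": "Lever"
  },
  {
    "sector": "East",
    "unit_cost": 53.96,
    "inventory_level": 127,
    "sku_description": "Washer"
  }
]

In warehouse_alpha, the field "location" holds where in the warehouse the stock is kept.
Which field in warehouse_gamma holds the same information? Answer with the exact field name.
sector

In warehouse_alpha, "location" holds where in the warehouse the stock is kept.
The fields in warehouse_gamma are: "sector", "unit_cost", "inventory_level", "sku_description".
"sector" is the match: the name refers to the same concept and its values are area labels (e.g. 'Central', 'East').
The other fields ("unit_cost", "inventory_level", "sku_description") hold different kinds of data.

So "location" in warehouse_alpha corresponds to "sector" in warehouse_gamma.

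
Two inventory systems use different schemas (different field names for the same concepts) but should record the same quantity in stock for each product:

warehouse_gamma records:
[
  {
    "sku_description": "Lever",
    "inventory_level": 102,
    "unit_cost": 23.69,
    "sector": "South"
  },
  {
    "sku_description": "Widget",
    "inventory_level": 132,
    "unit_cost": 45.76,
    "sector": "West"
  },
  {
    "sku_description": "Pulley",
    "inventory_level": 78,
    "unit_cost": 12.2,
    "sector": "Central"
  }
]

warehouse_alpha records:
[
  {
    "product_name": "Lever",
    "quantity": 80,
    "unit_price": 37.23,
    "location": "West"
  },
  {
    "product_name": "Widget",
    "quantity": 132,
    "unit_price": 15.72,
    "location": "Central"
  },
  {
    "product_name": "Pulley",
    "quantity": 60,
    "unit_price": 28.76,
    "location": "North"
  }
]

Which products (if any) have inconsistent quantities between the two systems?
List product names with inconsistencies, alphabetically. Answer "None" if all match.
Lever, Pulley

Schema mappings:
- "sku_description" (warehouse_gamma) = "product_name" (warehouse_alpha) = product name
- "inventory_level" (warehouse_gamma) = "quantity" (warehouse_alpha) = quantity

Comparison:
  Lever: 102 vs 80 - MISMATCH
  Widget: 132 vs 132 - MATCH
  Pulley: 78 vs 60 - MISMATCH

Products with inconsistencies: Lever, Pulley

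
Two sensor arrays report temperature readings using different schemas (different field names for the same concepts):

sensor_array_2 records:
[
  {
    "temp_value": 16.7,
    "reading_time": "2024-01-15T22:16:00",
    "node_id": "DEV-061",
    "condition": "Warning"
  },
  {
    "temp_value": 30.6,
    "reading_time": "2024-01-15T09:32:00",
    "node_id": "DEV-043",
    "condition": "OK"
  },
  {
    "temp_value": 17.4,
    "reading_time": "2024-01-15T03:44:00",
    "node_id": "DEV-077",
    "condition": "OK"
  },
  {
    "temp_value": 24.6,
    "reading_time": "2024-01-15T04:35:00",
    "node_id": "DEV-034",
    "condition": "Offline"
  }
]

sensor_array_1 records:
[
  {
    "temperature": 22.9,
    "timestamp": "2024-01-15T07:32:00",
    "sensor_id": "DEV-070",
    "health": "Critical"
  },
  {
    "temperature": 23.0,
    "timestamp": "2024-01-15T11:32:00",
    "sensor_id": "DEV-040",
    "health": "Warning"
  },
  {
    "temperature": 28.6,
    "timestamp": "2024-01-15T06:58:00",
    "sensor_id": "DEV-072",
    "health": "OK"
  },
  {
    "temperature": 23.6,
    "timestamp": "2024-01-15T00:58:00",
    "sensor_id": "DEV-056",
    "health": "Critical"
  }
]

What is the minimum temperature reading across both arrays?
16.7

Schema mapping: "temp_value" (sensor_array_2) = "temperature" (sensor_array_1) = temperature reading

Minimum in sensor_array_2: 16.7
Minimum in sensor_array_1: 22.9

Overall minimum: min(16.7, 22.9) = 16.7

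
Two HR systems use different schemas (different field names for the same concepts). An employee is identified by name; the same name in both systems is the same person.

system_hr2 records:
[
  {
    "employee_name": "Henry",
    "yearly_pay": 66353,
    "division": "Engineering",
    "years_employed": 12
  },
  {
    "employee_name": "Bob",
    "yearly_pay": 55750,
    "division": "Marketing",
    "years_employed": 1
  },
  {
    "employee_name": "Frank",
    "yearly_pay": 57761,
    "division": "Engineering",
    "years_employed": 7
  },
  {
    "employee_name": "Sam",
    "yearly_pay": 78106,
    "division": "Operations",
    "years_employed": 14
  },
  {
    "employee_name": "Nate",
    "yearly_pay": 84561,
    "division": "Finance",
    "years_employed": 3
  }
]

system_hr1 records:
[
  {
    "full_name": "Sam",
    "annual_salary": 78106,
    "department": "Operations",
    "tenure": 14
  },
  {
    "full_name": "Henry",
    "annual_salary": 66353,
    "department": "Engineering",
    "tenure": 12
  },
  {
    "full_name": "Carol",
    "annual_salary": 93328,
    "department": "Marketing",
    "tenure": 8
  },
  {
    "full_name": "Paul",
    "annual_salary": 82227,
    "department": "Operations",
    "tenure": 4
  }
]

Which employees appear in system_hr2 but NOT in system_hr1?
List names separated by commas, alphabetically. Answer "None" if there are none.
Bob, Frank, Nate

Schema mapping: "employee_name" (system_hr2) = "full_name" (system_hr1) = employee name

Names in system_hr2: ['Bob', 'Frank', 'Henry', 'Nate', 'Sam']
Names in system_hr1: ['Carol', 'Henry', 'Paul', 'Sam']

In system_hr2 but not system_hr1: ['Bob', 'Frank', 'Nate']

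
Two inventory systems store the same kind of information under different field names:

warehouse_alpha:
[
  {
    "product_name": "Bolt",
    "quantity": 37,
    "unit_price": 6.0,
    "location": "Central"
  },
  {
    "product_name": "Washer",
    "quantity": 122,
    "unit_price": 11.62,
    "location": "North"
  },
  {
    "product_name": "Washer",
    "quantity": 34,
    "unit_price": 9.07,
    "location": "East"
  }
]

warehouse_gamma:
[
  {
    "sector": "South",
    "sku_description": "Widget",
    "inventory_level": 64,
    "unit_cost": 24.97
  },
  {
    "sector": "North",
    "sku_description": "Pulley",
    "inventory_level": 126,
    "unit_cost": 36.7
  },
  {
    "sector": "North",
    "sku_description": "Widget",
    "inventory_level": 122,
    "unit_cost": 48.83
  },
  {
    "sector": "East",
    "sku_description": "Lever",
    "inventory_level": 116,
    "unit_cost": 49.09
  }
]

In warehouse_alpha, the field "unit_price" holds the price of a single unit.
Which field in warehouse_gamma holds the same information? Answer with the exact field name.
unit_cost

In warehouse_alpha, "unit_price" holds the price of a single unit.
The fields in warehouse_gamma are: "sector", "sku_description", "inventory_level", "unit_cost".
"unit_cost" is the match: the name refers to the same concept and its values are decimal currency amounts (e.g. 24.97, 36.7).
The other fields ("sector", "sku_description", "inventory_level") hold different kinds of data.

So "unit_price" in warehouse_alpha corresponds to "unit_cost" in warehouse_gamma.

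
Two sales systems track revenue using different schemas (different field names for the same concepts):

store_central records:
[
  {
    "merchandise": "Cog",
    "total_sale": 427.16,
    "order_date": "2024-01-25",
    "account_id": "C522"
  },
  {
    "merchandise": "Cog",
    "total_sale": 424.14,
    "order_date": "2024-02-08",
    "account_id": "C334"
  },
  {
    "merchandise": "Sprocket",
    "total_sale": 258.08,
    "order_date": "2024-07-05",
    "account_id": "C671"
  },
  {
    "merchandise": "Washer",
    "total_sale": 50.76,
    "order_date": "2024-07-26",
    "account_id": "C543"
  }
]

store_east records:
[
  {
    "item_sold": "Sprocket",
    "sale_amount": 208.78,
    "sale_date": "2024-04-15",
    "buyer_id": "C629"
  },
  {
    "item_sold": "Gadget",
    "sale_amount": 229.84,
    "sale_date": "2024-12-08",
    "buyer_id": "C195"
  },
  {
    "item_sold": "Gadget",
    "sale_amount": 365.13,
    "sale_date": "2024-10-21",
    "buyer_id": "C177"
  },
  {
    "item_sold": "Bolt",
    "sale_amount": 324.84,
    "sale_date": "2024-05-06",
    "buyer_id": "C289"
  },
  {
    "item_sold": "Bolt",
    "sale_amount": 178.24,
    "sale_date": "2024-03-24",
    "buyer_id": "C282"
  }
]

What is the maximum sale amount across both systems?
427.16

Reconcile: "total_sale" (store_central) = "sale_amount" (store_east) = sale amount

Maximum in store_central: 427.16
Maximum in store_east: 365.13

Overall maximum: max(427.16, 365.13) = 427.16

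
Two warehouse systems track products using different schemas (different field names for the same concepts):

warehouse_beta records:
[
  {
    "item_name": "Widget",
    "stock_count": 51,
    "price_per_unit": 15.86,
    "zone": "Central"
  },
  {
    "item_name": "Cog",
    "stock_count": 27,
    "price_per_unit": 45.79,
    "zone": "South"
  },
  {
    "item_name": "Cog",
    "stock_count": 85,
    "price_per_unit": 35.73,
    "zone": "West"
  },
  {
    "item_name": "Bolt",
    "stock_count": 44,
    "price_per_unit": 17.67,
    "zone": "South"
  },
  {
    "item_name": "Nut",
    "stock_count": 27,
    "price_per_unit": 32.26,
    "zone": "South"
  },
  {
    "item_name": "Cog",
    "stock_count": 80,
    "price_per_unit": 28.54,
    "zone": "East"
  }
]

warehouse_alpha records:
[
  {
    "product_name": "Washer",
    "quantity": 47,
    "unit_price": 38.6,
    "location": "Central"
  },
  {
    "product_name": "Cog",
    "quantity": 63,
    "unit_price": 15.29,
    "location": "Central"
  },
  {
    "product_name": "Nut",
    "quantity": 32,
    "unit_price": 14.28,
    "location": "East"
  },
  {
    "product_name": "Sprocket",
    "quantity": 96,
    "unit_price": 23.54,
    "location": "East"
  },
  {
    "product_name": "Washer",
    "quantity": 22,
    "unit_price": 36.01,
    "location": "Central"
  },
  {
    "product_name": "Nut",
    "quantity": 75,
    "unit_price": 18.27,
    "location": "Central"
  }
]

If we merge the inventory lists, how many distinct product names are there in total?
6

Schema mapping: "item_name" (warehouse_beta) = "product_name" (warehouse_alpha) = product name

Products in warehouse_beta: ['Bolt', 'Cog', 'Nut', 'Widget']
Products in warehouse_alpha: ['Cog', 'Nut', 'Sprocket', 'Washer']

Union (unique products): ['Bolt', 'Cog', 'Nut', 'Sprocket', 'Washer', 'Widget']
Count: 6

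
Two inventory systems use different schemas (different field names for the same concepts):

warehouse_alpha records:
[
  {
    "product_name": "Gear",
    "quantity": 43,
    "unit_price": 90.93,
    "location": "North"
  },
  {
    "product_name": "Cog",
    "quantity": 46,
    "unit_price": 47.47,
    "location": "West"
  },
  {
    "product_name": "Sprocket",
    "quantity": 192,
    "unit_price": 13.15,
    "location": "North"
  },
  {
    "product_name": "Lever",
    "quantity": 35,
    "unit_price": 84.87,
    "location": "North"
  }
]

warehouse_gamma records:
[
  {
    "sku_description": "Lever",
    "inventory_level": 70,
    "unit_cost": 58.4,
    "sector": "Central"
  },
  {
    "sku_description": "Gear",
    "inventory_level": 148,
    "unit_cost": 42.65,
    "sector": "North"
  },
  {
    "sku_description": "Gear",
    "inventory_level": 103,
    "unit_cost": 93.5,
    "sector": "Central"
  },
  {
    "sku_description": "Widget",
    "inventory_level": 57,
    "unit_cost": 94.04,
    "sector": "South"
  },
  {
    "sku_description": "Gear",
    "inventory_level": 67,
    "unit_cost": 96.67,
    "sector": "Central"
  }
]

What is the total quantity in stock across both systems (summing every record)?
761

To reconcile these schemas, identify the field holding the quantity in stock in each system:
1. In warehouse_alpha it is "quantity"
2. In warehouse_gamma it is "inventory_level"

From warehouse_alpha: 43 + 46 + 192 + 35 = 316
From warehouse_gamma: 70 + 148 + 103 + 57 + 67 = 445

Total: 316 + 445 = 761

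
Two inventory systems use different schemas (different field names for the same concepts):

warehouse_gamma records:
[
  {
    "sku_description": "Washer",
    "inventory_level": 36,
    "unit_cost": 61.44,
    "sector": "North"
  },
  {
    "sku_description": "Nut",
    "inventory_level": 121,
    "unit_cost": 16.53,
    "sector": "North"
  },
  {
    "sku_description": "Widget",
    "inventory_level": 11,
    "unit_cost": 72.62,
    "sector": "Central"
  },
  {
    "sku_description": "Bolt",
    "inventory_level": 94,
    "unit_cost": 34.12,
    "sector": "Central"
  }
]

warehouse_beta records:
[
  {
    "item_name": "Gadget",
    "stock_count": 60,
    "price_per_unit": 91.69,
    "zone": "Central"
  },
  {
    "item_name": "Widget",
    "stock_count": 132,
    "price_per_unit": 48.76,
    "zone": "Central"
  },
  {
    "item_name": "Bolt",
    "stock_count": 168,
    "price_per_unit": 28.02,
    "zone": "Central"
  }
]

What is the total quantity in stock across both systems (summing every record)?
622

To reconcile these schemas, identify the field holding the quantity in stock in each system:
1. In warehouse_gamma it is "inventory_level"
2. In warehouse_beta it is "stock_count"

From warehouse_gamma: 36 + 121 + 11 + 94 = 262
From warehouse_beta: 60 + 132 + 168 = 360

Total: 262 + 360 = 622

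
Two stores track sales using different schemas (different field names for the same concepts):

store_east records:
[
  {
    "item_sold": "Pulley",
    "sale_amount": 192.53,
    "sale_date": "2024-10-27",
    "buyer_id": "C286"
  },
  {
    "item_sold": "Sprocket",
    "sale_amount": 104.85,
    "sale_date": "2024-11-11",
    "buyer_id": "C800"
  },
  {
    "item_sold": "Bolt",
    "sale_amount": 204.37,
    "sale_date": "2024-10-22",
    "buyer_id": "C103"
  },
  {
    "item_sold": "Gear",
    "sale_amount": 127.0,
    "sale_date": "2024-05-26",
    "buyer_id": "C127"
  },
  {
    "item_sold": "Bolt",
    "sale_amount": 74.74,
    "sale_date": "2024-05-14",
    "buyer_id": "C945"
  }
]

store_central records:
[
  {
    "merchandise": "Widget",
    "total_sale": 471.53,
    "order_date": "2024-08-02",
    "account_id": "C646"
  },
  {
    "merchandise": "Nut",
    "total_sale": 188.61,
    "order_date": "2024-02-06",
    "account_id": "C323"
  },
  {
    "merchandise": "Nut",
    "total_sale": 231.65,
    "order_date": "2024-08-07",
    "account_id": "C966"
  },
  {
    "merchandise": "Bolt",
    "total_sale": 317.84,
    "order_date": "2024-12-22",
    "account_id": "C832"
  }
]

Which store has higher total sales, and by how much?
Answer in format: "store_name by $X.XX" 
store_central by $506.14

Schema mapping: "sale_amount" (store_east) = "total_sale" (store_central) = sale amount

Total for store_east: 703.49
Total for store_central: 1209.63

Difference: |703.49 - 1209.63| = 506.14
store_central has higher sales by $506.14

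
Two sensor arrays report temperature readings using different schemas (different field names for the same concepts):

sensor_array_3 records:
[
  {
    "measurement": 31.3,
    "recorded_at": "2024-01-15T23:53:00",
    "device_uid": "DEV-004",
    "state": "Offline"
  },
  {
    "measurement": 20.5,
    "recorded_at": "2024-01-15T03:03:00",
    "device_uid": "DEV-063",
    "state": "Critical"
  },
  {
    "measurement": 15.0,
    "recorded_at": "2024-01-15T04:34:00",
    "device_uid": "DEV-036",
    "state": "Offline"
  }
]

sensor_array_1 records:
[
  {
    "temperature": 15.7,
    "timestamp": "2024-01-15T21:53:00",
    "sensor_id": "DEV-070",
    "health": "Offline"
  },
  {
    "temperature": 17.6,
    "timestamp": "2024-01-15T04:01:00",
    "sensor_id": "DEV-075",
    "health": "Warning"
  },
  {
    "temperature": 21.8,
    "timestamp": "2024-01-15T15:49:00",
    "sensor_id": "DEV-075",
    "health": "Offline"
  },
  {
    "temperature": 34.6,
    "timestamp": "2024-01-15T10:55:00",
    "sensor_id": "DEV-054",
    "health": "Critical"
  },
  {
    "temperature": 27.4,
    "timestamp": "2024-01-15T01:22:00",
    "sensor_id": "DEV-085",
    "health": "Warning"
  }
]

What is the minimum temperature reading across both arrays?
15.0

Schema mapping: "measurement" (sensor_array_3) = "temperature" (sensor_array_1) = temperature reading

Minimum in sensor_array_3: 15.0
Minimum in sensor_array_1: 15.7

Overall minimum: min(15.0, 15.7) = 15.0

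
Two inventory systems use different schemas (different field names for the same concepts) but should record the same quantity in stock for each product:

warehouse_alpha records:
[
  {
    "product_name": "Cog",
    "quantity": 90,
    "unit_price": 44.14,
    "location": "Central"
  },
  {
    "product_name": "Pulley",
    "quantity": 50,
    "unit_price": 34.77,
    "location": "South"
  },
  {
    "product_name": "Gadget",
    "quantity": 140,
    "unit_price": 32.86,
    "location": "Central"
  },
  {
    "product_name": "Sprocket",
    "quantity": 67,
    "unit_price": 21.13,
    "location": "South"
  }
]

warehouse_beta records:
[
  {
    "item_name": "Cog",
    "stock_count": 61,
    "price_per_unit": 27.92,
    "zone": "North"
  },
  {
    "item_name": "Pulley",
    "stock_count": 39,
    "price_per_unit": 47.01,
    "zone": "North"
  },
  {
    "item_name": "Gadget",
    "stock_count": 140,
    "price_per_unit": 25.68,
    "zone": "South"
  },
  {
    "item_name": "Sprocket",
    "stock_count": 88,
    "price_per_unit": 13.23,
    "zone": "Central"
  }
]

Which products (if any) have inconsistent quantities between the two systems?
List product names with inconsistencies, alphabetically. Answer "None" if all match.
Cog, Pulley, Sprocket

Schema mappings:
- "product_name" (warehouse_alpha) = "item_name" (warehouse_beta) = product name
- "quantity" (warehouse_alpha) = "stock_count" (warehouse_beta) = quantity

Comparison:
  Cog: 90 vs 61 - MISMATCH
  Pulley: 50 vs 39 - MISMATCH
  Gadget: 140 vs 140 - MATCH
  Sprocket: 67 vs 88 - MISMATCH

Products with inconsistencies: Cog, Pulley, Sprocket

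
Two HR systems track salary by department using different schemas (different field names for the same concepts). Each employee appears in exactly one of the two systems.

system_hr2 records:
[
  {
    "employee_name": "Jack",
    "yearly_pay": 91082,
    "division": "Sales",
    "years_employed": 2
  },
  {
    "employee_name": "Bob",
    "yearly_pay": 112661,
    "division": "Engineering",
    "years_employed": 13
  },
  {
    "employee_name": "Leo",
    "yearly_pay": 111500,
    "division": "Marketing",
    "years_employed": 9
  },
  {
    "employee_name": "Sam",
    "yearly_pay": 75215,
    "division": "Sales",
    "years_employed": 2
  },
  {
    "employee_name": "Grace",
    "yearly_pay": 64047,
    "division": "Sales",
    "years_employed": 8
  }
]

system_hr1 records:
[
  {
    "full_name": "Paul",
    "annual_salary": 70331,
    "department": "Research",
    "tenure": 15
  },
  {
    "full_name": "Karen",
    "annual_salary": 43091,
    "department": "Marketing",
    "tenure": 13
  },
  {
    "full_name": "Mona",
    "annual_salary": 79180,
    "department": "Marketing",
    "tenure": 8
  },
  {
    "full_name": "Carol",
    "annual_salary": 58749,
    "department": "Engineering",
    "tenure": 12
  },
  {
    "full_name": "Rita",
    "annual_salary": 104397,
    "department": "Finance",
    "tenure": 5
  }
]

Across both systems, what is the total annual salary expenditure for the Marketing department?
233771

Schema mappings:
- "division" (system_hr2) = "department" (system_hr1) = department
- "yearly_pay" (system_hr2) = "annual_salary" (system_hr1) = salary

Marketing salaries from system_hr2: 111500
Marketing salaries from system_hr1: 122271

Total: 111500 + 122271 = 233771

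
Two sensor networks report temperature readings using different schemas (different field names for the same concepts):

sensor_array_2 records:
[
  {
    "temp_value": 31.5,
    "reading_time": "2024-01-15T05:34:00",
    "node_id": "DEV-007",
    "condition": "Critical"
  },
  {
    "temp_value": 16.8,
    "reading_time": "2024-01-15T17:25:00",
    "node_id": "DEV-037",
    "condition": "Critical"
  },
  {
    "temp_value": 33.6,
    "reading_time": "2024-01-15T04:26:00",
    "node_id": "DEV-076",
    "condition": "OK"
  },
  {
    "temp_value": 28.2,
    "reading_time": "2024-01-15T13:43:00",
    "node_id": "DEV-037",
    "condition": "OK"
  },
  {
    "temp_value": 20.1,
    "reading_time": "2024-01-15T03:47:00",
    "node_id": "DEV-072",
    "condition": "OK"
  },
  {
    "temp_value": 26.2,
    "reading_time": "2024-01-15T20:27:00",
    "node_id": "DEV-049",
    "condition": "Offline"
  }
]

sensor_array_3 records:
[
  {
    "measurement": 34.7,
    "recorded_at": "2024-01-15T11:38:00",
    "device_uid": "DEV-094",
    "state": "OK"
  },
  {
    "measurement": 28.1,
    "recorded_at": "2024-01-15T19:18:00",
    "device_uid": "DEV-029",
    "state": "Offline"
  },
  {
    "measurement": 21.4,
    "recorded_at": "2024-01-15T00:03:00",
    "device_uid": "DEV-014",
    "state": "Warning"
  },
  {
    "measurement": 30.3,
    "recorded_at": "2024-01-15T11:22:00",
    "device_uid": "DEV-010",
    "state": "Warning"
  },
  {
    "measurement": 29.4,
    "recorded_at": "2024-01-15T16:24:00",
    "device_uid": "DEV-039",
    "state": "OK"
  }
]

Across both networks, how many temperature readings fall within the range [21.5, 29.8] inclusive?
4

Schema mapping: "temp_value" (sensor_array_2) = "measurement" (sensor_array_3) = temperature

Readings in [21.5, 29.8] from sensor_array_2: 2
Readings in [21.5, 29.8] from sensor_array_3: 2

Total count: 2 + 2 = 4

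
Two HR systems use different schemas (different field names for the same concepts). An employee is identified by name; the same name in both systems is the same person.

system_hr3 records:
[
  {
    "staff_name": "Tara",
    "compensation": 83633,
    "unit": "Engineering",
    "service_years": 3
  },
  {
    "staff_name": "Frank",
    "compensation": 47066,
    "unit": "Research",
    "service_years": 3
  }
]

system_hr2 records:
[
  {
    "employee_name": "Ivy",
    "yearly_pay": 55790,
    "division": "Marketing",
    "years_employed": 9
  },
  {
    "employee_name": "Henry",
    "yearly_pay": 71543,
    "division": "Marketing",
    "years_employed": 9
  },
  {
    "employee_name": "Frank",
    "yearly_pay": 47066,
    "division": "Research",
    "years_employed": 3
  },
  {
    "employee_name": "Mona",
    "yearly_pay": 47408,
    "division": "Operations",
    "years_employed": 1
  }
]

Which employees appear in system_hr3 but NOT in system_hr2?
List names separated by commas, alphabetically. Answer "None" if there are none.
Tara

Schema mapping: "staff_name" (system_hr3) = "employee_name" (system_hr2) = employee name

Names in system_hr3: ['Frank', 'Tara']
Names in system_hr2: ['Frank', 'Henry', 'Ivy', 'Mona']

In system_hr3 but not system_hr2: ['Tara']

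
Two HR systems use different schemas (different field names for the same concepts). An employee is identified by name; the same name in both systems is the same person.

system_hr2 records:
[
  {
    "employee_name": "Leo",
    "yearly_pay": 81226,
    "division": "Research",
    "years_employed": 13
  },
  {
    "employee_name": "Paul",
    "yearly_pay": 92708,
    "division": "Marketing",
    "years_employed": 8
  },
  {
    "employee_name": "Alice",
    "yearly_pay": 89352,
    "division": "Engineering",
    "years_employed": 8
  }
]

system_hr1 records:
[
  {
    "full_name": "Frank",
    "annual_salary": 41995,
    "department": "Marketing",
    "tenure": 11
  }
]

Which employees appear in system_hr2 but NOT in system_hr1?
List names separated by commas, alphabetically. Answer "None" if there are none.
Alice, Leo, Paul

Schema mapping: "employee_name" (system_hr2) = "full_name" (system_hr1) = employee name

Names in system_hr2: ['Alice', 'Leo', 'Paul']
Names in system_hr1: ['Frank']

In system_hr2 but not system_hr1: ['Alice', 'Leo', 'Paul']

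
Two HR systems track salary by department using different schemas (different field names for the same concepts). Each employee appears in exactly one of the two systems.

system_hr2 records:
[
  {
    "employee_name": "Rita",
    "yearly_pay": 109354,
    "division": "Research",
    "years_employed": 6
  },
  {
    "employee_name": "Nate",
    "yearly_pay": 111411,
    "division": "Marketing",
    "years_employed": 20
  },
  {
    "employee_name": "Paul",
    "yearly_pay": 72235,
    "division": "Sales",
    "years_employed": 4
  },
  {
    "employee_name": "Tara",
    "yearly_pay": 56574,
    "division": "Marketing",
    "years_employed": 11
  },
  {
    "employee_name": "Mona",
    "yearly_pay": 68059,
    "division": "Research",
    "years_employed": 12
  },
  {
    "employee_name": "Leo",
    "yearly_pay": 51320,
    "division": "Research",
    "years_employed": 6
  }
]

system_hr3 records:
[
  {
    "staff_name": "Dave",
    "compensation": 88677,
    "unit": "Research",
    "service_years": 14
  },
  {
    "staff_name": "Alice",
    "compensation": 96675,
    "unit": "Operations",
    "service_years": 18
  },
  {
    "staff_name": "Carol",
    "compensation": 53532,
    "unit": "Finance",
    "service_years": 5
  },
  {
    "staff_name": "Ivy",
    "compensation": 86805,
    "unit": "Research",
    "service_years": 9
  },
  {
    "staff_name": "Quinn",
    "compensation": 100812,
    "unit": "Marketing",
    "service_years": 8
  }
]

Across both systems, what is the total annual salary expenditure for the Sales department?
72235

Schema mappings:
- "division" (system_hr2) = "unit" (system_hr3) = department
- "yearly_pay" (system_hr2) = "compensation" (system_hr3) = salary

Sales salaries from system_hr2: 72235
Sales salaries from system_hr3: 0

Total: 72235 + 0 = 72235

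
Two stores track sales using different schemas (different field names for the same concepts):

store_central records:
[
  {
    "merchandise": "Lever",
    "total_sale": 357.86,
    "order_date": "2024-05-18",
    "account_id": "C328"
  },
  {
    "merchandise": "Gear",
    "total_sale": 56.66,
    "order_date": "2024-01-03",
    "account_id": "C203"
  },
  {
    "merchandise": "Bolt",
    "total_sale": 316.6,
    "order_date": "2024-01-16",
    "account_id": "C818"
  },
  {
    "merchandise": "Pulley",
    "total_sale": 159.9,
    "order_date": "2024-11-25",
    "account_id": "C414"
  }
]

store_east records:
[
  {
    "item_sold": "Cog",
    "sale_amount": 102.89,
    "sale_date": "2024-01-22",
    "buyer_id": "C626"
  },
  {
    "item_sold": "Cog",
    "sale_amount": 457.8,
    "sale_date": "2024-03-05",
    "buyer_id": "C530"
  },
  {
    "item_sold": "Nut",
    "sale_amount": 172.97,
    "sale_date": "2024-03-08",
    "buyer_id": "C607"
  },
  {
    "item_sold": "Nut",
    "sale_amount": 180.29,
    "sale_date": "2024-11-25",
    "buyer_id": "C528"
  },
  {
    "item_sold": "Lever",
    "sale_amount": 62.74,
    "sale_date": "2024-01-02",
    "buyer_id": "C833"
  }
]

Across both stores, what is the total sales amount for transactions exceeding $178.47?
1312.55

Schema mapping: "total_sale" (store_central) = "sale_amount" (store_east) = sale amount

Sum of sales > $178.47 in store_central: 674.46
Sum of sales > $178.47 in store_east: 638.09

Total: 674.46 + 638.09 = 1312.55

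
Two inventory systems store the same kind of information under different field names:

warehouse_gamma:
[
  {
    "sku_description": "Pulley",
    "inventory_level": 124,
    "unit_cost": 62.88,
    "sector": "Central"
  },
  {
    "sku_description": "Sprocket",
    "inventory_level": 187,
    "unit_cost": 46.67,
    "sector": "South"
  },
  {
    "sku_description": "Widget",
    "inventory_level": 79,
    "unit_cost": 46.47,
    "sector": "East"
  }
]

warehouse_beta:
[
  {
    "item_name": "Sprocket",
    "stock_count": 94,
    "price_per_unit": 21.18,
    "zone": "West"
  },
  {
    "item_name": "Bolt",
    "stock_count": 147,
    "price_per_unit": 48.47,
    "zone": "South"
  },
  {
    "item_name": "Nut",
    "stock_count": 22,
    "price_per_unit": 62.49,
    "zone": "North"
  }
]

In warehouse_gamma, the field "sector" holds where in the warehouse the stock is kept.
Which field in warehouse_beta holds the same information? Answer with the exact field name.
zone

In warehouse_gamma, "sector" holds where in the warehouse the stock is kept.
The fields in warehouse_beta are: "item_name", "stock_count", "price_per_unit", "zone".
"zone" is the match: the name refers to the same concept and its values are area labels (e.g. 'North', 'South').
The other fields ("item_name", "stock_count", "price_per_unit") hold different kinds of data.

So "sector" in warehouse_gamma corresponds to "zone" in warehouse_beta.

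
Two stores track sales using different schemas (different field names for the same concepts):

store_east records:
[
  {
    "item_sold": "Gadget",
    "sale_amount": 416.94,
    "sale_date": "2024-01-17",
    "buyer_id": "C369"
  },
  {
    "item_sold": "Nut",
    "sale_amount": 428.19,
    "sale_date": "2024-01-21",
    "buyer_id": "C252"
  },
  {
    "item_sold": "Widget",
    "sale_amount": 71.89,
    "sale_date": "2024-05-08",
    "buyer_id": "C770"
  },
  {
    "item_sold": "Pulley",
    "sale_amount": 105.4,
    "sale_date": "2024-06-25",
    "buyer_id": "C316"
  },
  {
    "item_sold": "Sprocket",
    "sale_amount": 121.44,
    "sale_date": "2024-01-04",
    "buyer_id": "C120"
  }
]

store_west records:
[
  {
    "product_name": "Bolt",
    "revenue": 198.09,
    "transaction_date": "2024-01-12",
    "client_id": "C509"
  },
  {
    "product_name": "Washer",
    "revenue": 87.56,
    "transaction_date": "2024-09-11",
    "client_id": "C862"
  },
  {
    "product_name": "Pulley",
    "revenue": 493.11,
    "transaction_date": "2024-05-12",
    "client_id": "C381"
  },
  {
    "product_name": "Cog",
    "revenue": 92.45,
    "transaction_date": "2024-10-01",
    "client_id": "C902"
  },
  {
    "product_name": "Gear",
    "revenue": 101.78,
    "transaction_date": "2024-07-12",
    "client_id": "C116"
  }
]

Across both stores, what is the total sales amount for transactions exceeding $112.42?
1657.77

Schema mapping: "sale_amount" (store_east) = "revenue" (store_west) = sale amount

Sum of sales > $112.42 in store_east: 966.57
Sum of sales > $112.42 in store_west: 691.2

Total: 966.57 + 691.2 = 1657.77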